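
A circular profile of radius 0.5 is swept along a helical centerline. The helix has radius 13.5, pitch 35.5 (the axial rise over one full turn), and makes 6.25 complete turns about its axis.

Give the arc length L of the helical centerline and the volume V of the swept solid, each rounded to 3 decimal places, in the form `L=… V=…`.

L=574.701 V=451.369

2πR = 2π·13.5 = 84.823002
per-turn = √(84.823002² + 35.5²) = √(7194.9416 + 1260.25) = √8455.1916 = 91.952116
L = 6.25 × 91.952116 = 574.700724
V = π·0.5² × L = 0.785398 × 574.700724 = 451.368893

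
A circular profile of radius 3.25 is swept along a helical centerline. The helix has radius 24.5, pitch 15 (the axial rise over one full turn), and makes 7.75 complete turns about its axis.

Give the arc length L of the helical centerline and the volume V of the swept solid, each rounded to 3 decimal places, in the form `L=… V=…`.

L=1198.670 V=39775.561

2πR = 2π·24.5 = 153.938040
per-turn = √(153.938040² + 15²) = √(23696.9202 + 225) = √23921.9202 = 154.667127
L = 7.75 × 154.667127 = 1198.670234
V = π·3.25² × L = 33.183072 × 1198.670234 = 39775.561165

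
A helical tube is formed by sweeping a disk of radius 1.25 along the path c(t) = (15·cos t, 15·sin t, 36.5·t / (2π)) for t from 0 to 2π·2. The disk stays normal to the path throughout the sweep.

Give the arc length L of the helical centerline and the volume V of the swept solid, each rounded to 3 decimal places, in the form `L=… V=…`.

L=202.138 V=992.240

2πR = 2π·15 = 94.247780
per-turn = √(94.247780² + 36.5²) = √(8882.6440 + 1332.25) = √10214.8940 = 101.068759
L = 2 × 101.068759 = 202.137517
V = π·1.25² × L = 4.908739 × 202.137517 = 992.240217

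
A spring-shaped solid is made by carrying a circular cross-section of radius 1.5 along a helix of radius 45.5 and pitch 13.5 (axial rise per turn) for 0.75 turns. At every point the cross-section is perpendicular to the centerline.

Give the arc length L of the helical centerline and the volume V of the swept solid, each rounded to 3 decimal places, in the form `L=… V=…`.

L=214.653 V=1517.290

2πR = 2π·45.5 = 285.884931
per-turn = √(285.884931² + 13.5²) = √(81730.1940 + 182.25) = √81912.4440 = 286.203501
L = 0.75 × 286.203501 = 214.652626
V = π·1.5² × L = 7.068583 × 214.652626 = 1517.290003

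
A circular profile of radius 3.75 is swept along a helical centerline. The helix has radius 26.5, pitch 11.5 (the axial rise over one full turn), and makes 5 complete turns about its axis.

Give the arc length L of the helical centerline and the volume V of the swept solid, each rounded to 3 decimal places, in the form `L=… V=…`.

L=834.505 V=36867.318

2πR = 2π·26.5 = 166.504411
per-turn = √(166.504411² + 11.5²) = √(27723.7188 + 132.25) = √27855.9688 = 166.901075
L = 5 × 166.901075 = 834.505374
V = π·3.75² × L = 44.178647 × 834.505374 = 36867.318075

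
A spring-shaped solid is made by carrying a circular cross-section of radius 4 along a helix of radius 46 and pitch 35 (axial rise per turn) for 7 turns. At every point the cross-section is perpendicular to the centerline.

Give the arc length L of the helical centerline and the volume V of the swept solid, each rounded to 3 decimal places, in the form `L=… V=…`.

L=2037.966 V=102439.342

2πR = 2π·46 = 289.026524
per-turn = √(289.026524² + 35²) = √(83536.3317 + 1225) = √84761.3317 = 291.137994
L = 7 × 291.137994 = 2037.965959
V = π·4² × L = 50.265482 × 2037.965959 = 102439.342171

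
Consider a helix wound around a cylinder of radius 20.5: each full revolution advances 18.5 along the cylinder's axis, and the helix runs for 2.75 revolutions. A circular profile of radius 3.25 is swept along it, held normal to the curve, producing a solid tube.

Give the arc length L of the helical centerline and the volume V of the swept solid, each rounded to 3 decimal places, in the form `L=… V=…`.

2πR = 2π·20.5 = 128.805299
per-turn = √(128.805299² + 18.5²) = √(16590.8050 + 342.25) = √16933.0550 = 130.127073
L = 2.75 × 130.127073 = 357.849449
V = π·3.25² × L = 33.183072 × 357.849449 = 11874.544188

L=357.849 V=11874.544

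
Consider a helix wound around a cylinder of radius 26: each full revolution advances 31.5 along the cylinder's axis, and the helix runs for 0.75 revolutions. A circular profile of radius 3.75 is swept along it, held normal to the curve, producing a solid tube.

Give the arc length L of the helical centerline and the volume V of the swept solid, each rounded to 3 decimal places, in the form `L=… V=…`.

2πR = 2π·26 = 163.362818
per-turn = √(163.362818² + 31.5²) = √(26687.4103 + 992.25) = √27679.6603 = 166.372054
L = 0.75 × 166.372054 = 124.779040
V = π·3.75² × L = 44.178647 × 124.779040 = 5512.569140

L=124.779 V=5512.569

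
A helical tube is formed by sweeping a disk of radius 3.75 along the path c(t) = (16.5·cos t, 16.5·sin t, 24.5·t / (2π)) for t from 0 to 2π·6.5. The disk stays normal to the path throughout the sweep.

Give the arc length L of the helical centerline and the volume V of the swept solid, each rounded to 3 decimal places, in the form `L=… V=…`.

L=692.433 V=30590.755

2πR = 2π·16.5 = 103.672558
per-turn = √(103.672558² + 24.5²) = √(10747.9992 + 600.25) = √11348.2492 = 106.528162
L = 6.5 × 106.528162 = 692.433050
V = π·3.75² × L = 44.178647 × 692.433050 = 30590.755062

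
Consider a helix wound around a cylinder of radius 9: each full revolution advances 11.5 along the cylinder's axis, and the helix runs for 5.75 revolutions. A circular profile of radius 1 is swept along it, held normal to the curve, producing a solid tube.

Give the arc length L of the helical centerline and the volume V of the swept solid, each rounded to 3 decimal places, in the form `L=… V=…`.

2πR = 2π·9 = 56.548668
per-turn = √(56.548668² + 11.5²) = √(3197.7518 + 132.25) = √3330.0018 = 57.706168
L = 5.75 × 57.706168 = 331.810466
V = π·1² × L = 3.141593 × 331.810466 = 1042.413322

L=331.810 V=1042.413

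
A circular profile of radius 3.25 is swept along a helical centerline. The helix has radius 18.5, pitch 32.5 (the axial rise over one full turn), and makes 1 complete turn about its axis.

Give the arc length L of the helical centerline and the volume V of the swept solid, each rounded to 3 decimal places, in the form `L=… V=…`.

2πR = 2π·18.5 = 116.238928
per-turn = √(116.238928² + 32.5²) = √(13511.4884 + 1056.25) = √14567.7384 = 120.696887
L = 1 × 120.696887 = 120.696887
V = π·3.25² × L = 33.183072 × 120.696887 = 4005.093526

L=120.697 V=4005.094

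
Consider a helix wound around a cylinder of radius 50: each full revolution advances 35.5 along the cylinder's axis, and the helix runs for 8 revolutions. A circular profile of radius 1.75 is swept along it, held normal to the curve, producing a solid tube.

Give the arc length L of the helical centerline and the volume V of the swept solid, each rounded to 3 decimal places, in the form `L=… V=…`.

2πR = 2π·50 = 314.159265
per-turn = √(314.159265² + 35.5²) = √(98696.0440 + 1260.25) = √99956.2940 = 316.158653
L = 8 × 316.158653 = 2529.269226
V = π·1.75² × L = 9.621128 × 2529.269226 = 24334.421708

L=2529.269 V=24334.422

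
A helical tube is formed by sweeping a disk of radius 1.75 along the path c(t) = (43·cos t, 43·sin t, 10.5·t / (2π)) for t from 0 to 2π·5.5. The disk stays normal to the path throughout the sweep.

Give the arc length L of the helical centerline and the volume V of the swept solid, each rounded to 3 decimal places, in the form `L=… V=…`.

2πR = 2π·43 = 270.176968
per-turn = √(270.176968² + 10.5²) = √(72995.5942 + 110.25) = √73105.8442 = 270.380924
L = 5.5 × 270.380924 = 1487.095083
V = π·1.75² × L = 9.621128 × 1487.095083 = 14307.531400

L=1487.095 V=14307.531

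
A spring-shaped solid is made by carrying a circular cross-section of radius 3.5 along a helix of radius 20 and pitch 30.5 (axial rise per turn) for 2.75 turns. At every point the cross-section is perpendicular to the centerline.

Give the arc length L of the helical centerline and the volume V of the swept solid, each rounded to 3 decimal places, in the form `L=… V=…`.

L=355.608 V=13685.409

2πR = 2π·20 = 125.663706
per-turn = √(125.663706² + 30.5²) = √(15791.3670 + 930.25) = √16721.6170 = 129.312092
L = 2.75 × 129.312092 = 355.608252
V = π·3.5² × L = 38.484510 × 355.608252 = 13685.409332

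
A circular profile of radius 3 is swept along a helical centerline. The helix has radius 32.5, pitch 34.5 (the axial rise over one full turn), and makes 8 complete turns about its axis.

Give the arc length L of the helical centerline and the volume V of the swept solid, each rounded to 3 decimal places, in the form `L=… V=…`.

L=1656.779 V=46844.326

2πR = 2π·32.5 = 204.203522
per-turn = √(204.203522² + 34.5²) = √(41699.0786 + 1190.25) = √42889.3286 = 207.097389
L = 8 × 207.097389 = 1656.779113
V = π·3² × L = 28.274334 × 1656.779113 = 46844.325817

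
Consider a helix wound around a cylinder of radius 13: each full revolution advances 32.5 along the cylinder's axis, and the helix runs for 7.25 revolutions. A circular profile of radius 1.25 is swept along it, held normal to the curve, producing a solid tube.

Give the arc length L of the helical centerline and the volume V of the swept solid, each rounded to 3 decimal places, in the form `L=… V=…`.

2πR = 2π·13 = 81.681409
per-turn = √(81.681409² + 32.5²) = √(6671.8526 + 1056.25) = √7728.1026 = 87.909627
L = 7.25 × 87.909627 = 637.344798
V = π·1.25² × L = 4.908739 × 637.344798 = 3128.558962

L=637.345 V=3128.559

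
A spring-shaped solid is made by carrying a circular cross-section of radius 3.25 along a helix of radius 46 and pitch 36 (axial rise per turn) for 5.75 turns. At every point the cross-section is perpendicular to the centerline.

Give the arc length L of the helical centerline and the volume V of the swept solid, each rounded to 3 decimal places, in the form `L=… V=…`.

L=1674.744 V=55573.166

2πR = 2π·46 = 289.026524
per-turn = √(289.026524² + 36²) = √(83536.3317 + 1296) = √84832.3317 = 291.259904
L = 5.75 × 291.259904 = 1674.744448
V = π·3.25² × L = 33.183072 × 1674.744448 = 55573.166266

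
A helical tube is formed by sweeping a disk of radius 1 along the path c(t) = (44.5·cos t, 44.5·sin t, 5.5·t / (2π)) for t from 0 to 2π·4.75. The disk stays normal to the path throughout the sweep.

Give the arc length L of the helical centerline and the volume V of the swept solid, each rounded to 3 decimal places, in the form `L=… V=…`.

2πR = 2π·44.5 = 279.601746
per-turn = √(279.601746² + 5.5²) = √(78177.1365 + 30.25) = √78207.3865 = 279.655836
L = 4.75 × 279.655836 = 1328.365220
V = π·1² × L = 3.141593 × 1328.365220 = 4173.182416

L=1328.365 V=4173.182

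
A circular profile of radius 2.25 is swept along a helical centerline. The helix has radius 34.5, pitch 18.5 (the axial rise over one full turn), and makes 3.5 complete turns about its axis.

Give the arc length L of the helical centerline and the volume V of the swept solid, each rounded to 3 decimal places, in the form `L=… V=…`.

2πR = 2π·34.5 = 216.769893
per-turn = √(216.769893² + 18.5²) = √(46989.1866 + 342.25) = √47331.4366 = 217.557892
L = 3.5 × 217.557892 = 761.452623
V = π·2.25² × L = 15.904313 × 761.452623 = 12110.380713

L=761.453 V=12110.381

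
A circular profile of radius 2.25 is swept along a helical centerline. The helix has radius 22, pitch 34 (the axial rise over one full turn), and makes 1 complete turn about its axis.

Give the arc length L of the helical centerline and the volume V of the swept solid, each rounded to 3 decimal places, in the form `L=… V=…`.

2πR = 2π·22 = 138.230077
per-turn = √(138.230077² + 34²) = √(19107.5541 + 1156) = √20263.5541 = 142.350111
L = 1 × 142.350111 = 142.350111
V = π·2.25² × L = 15.904313 × 142.350111 = 2263.980695

L=142.350 V=2263.981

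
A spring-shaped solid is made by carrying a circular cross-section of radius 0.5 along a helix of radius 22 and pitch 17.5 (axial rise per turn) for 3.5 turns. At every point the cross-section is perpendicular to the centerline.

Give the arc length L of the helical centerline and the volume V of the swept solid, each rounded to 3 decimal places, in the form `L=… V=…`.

L=487.667 V=383.013

2πR = 2π·22 = 138.230077
per-turn = √(138.230077² + 17.5²) = √(19107.5541 + 306.25) = √19413.8041 = 139.333428
L = 3.5 × 139.333428 = 487.666998
V = π·0.5² × L = 0.785398 × 487.666998 = 383.012764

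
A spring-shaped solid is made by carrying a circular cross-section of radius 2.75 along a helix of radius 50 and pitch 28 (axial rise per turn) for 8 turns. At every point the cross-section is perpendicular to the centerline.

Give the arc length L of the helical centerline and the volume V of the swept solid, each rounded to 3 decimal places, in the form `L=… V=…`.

L=2523.237 V=59947.798

2πR = 2π·50 = 314.159265
per-turn = √(314.159265² + 28²) = √(98696.0440 + 784) = √99480.0440 = 315.404572
L = 8 × 315.404572 = 2523.236576
V = π·2.75² × L = 23.758294 × 2523.236576 = 59947.797513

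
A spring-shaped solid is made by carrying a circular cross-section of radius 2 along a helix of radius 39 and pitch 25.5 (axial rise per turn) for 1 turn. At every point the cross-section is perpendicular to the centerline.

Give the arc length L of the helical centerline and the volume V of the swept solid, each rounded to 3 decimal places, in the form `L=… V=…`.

L=246.367 V=3095.945

2πR = 2π·39 = 245.044227
per-turn = √(245.044227² + 25.5²) = √(60046.6732 + 650.25) = √60696.9232 = 246.367456
L = 1 × 246.367456 = 246.367456
V = π·2² × L = 12.566371 × 246.367456 = 3095.944754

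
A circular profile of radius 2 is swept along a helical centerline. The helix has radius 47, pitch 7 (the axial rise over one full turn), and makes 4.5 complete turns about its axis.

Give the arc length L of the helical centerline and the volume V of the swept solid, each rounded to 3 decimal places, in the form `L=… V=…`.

L=1329.267 V=16704.061

2πR = 2π·47 = 295.309709
per-turn = √(295.309709² + 7²) = √(87207.8245 + 49) = √87256.8245 = 295.392662
L = 4.5 × 295.392662 = 1329.266977
V = π·2² × L = 12.566371 × 1329.266977 = 16704.061477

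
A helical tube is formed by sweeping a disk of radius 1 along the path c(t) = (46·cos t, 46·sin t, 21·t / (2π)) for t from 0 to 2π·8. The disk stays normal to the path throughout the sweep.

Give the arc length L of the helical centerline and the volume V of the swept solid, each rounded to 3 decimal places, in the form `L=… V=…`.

L=2318.307 V=7283.178

2πR = 2π·46 = 289.026524
per-turn = √(289.026524² + 21²) = √(83536.3317 + 441) = √83977.3317 = 289.788426
L = 8 × 289.788426 = 2318.307405
V = π·1² × L = 3.141593 × 2318.307405 = 7283.177513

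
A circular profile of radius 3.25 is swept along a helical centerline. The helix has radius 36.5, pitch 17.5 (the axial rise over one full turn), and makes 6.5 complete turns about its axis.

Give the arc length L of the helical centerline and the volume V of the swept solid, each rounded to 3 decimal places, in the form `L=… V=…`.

L=1495.019 V=49609.336

2πR = 2π·36.5 = 229.336264
per-turn = √(229.336264² + 17.5²) = √(52595.1219 + 306.25) = √52901.3719 = 230.002982
L = 6.5 × 230.002982 = 1495.019385
V = π·3.25² × L = 33.183072 × 1495.019385 = 49609.336489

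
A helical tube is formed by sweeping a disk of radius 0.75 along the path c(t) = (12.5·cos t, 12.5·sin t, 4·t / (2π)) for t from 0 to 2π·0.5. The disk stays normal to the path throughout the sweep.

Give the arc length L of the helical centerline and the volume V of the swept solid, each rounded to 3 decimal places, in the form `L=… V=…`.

2πR = 2π·12.5 = 78.539816
per-turn = √(78.539816² + 4²) = √(6168.5028 + 16) = √6184.5028 = 78.641610
L = 0.5 × 78.641610 = 39.320805
V = π·0.75² × L = 1.767146 × 39.320805 = 69.485598

L=39.321 V=69.486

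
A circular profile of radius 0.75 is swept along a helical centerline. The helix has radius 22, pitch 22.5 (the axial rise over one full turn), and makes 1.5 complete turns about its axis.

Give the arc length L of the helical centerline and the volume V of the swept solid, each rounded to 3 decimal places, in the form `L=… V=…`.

L=210.074 V=371.231

2πR = 2π·22 = 138.230077
per-turn = √(138.230077² + 22.5²) = √(19107.5541 + 506.25) = √19613.8041 = 140.049292
L = 1.5 × 140.049292 = 210.073938
V = π·0.75² × L = 1.767146 × 210.073938 = 371.231291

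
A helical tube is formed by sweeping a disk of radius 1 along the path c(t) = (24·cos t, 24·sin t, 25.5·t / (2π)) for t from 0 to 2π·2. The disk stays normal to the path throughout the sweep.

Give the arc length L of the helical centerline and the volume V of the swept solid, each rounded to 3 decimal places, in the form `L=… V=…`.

2πR = 2π·24 = 150.796447
per-turn = √(150.796447² + 25.5²) = √(22739.5685 + 650.25) = √23389.8185 = 152.937303
L = 2 × 152.937303 = 305.874605
V = π·1² × L = 3.141593 × 305.874605 = 960.933413

L=305.875 V=960.933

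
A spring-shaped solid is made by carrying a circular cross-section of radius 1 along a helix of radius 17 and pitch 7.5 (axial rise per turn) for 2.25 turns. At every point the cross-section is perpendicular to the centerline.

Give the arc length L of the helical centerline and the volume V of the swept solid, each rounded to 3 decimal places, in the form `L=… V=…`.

2πR = 2π·17 = 106.814150
per-turn = √(106.814150² + 7.5²) = √(11409.2627 + 56.25) = √11465.5127 = 107.077134
L = 2.25 × 107.077134 = 240.923552
V = π·1² × L = 3.141593 × 240.923552 = 756.883662

L=240.924 V=756.884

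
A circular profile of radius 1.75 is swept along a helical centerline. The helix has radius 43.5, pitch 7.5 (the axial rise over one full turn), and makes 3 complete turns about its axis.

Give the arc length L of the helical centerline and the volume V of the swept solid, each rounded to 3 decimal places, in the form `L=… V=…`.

2πR = 2π·43.5 = 273.318561
per-turn = √(273.318561² + 7.5²) = √(74703.0357 + 56.25) = √74759.2857 = 273.421443
L = 3 × 273.421443 = 820.264330
V = π·1.75² × L = 9.621128 × 820.264330 = 7891.867706

L=820.264 V=7891.868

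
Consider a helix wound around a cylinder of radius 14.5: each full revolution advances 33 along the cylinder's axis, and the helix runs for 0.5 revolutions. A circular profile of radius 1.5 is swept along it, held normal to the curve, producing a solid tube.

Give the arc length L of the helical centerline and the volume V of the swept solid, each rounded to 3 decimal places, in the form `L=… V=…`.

L=48.449 V=342.468

2πR = 2π·14.5 = 91.106187
per-turn = √(91.106187² + 33²) = √(8300.3373 + 1089) = √9389.3373 = 96.898593
L = 0.5 × 96.898593 = 48.449296
V = π·1.5² × L = 7.068583 × 48.449296 = 342.467896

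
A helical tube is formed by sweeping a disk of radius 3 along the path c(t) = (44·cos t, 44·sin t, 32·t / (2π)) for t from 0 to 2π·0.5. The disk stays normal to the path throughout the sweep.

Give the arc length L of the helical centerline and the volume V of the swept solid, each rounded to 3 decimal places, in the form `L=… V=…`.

L=139.153 V=3934.458

2πR = 2π·44 = 276.460154
per-turn = √(276.460154² + 32²) = √(76430.2165 + 1024) = √77454.2165 = 278.305976
L = 0.5 × 278.305976 = 139.152988
V = π·3² × L = 28.274334 × 139.152988 = 3934.458049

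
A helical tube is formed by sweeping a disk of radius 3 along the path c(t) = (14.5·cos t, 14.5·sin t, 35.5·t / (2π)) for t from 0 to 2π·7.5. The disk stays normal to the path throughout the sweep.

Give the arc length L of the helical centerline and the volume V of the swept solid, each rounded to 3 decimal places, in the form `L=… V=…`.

L=733.337 V=20734.613

2πR = 2π·14.5 = 91.106187
per-turn = √(91.106187² + 35.5²) = √(8300.3373 + 1260.25) = √9560.5873 = 97.778256
L = 7.5 × 97.778256 = 733.336918
V = π·3² × L = 28.274334 × 733.336918 = 20734.612875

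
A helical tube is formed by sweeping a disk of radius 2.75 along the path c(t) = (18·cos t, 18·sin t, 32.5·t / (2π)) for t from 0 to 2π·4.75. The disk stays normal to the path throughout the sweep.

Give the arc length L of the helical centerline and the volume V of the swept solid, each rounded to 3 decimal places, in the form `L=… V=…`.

2πR = 2π·18 = 113.097336
per-turn = √(113.097336² + 32.5²) = √(12791.0073 + 1056.25) = √13847.2573 = 117.674370
L = 4.75 × 117.674370 = 558.953256
V = π·2.75² × L = 23.758294 × 558.953256 = 13279.776047

L=558.953 V=13279.776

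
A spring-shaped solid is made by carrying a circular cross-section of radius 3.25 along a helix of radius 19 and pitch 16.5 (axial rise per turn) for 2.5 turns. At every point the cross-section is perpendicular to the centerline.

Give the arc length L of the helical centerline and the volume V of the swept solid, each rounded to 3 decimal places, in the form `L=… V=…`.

L=301.288 V=9997.677

2πR = 2π·19 = 119.380521
per-turn = √(119.380521² + 16.5²) = √(14251.7088 + 272.25) = √14523.9588 = 120.515388
L = 2.5 × 120.515388 = 301.288470
V = π·3.25² × L = 33.183072 × 301.288470 = 9997.677118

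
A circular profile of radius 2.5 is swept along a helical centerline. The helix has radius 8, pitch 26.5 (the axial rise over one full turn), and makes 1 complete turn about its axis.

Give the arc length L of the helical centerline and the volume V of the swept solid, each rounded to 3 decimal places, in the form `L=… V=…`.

2πR = 2π·8 = 50.265482
per-turn = √(50.265482² + 26.5²) = √(2526.6187 + 702.25) = √3228.8687 = 56.823135
L = 1 × 56.823135 = 56.823135
V = π·2.5² × L = 19.634954 × 56.823135 = 1115.719656

L=56.823 V=1115.720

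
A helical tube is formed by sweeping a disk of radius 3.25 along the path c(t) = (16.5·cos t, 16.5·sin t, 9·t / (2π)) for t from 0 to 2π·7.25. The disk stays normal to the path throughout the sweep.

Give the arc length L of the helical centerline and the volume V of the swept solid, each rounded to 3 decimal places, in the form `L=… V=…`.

L=754.453 V=25035.067

2πR = 2π·16.5 = 103.672558
per-turn = √(103.672558² + 9²) = √(10747.9992 + 81) = √10828.9992 = 104.062477
L = 7.25 × 104.062477 = 754.452961
V = π·3.25² × L = 33.183072 × 754.452961 = 25035.067224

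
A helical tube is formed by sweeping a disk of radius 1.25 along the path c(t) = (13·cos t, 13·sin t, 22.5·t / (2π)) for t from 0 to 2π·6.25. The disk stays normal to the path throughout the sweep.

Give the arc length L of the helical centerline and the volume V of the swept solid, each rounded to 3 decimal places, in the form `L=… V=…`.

2πR = 2π·13 = 81.681409
per-turn = √(81.681409² + 22.5²) = √(6671.8526 + 506.25) = √7178.1026 = 84.723684
L = 6.25 × 84.723684 = 529.523023
V = π·1.25² × L = 4.908739 × 529.523023 = 2599.290061

L=529.523 V=2599.290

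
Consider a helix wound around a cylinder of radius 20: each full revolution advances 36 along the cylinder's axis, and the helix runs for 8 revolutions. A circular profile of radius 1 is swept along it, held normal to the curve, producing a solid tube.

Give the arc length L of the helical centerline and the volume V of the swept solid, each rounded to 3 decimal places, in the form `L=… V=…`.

L=1045.749 V=3285.318

2πR = 2π·20 = 125.663706
per-turn = √(125.663706² + 36²) = √(15791.3670 + 1296) = √17087.3670 = 130.718656
L = 8 × 130.718656 = 1045.749248
V = π·1² × L = 3.141593 × 1045.749248 = 3285.318156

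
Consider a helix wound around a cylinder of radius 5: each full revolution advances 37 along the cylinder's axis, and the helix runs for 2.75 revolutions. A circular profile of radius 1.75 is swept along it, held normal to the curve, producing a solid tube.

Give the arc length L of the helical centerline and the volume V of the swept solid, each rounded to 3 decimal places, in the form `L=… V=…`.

L=133.480 V=1284.230

2πR = 2π·5 = 31.415927
per-turn = √(31.415927² + 37²) = √(986.9604 + 1369) = √2355.9604 = 48.538237
L = 2.75 × 48.538237 = 133.480151
V = π·1.75² × L = 9.621128 × 133.480151 = 1284.229556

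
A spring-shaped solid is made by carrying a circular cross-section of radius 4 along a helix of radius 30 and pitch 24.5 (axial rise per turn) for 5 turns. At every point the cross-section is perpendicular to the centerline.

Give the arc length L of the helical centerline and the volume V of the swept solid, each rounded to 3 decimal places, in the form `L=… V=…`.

2πR = 2π·30 = 188.495559
per-turn = √(188.495559² + 24.5²) = √(35530.5758 + 600.25) = √36130.8258 = 190.081103
L = 5 × 190.081103 = 950.405517
V = π·4² × L = 50.265482 × 950.405517 = 47772.591825

L=950.406 V=47772.592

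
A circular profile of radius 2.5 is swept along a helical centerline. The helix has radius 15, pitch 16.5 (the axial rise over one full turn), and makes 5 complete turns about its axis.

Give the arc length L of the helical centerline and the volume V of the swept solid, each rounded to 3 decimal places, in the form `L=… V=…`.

L=478.406 V=9393.481

2πR = 2π·15 = 94.247780
per-turn = √(94.247780² + 16.5²) = √(8882.6440 + 272.25) = √9154.8940 = 95.681210
L = 5 × 95.681210 = 478.406050
V = π·2.5² × L = 19.634954 × 478.406050 = 9393.480833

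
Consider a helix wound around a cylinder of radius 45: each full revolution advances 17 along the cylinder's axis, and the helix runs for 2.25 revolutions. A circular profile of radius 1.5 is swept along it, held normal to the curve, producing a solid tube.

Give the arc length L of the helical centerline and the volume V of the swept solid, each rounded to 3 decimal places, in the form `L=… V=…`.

2πR = 2π·45 = 282.743339
per-turn = √(282.743339² + 17²) = √(79943.7956 + 289) = √80232.7956 = 283.253942
L = 2.25 × 283.253942 = 637.321369
V = π·1.5² × L = 7.068583 × 637.321369 = 4504.959298

L=637.321 V=4504.959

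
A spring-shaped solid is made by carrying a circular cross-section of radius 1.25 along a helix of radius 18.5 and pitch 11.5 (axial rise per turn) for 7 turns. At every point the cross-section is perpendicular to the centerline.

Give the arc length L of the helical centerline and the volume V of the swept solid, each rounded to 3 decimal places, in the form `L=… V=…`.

2πR = 2π·18.5 = 116.238928
per-turn = √(116.238928² + 11.5²) = √(13511.4884 + 132.25) = √13643.7384 = 116.806414
L = 7 × 116.806414 = 817.644900
V = π·1.25² × L = 4.908739 × 817.644900 = 4013.605018

L=817.645 V=4013.605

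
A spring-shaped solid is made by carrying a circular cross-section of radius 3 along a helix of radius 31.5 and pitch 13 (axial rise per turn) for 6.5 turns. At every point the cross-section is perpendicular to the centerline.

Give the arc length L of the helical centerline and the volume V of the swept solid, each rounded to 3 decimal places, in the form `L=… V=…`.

L=1289.254 V=36452.807

2πR = 2π·31.5 = 197.920337
per-turn = √(197.920337² + 13²) = √(39172.4599 + 169) = √39341.4599 = 198.346817
L = 6.5 × 198.346817 = 1289.254311
V = π·3² × L = 28.274334 × 1289.254311 = 36452.806859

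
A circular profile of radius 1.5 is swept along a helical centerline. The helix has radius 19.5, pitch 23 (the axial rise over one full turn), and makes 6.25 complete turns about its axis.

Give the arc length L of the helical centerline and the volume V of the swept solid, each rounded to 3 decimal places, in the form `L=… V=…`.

2πR = 2π·19.5 = 122.522113
per-turn = √(122.522113² + 23²) = √(15011.6683 + 529) = √15540.6683 = 124.662217
L = 6.25 × 124.662217 = 779.138855
V = π·1.5² × L = 7.068583 × 779.138855 = 5507.408031

L=779.139 V=5507.408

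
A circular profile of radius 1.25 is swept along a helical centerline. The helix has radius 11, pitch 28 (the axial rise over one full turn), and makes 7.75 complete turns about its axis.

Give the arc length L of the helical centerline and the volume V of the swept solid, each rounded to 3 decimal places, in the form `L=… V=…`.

2πR = 2π·11 = 69.115038
per-turn = √(69.115038² + 28²) = √(4776.8885 + 784) = √5560.8885 = 74.571365
L = 7.75 × 74.571365 = 577.928081
V = π·1.25² × L = 4.908739 × 577.928081 = 2836.897836

L=577.928 V=2836.898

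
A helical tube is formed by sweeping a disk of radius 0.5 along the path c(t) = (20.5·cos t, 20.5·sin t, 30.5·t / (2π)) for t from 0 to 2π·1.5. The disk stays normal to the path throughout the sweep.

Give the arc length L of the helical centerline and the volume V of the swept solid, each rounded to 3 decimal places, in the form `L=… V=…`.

L=198.551 V=155.941

2πR = 2π·20.5 = 128.805299
per-turn = √(128.805299² + 30.5²) = √(16590.8050 + 930.25) = √17521.0550 = 132.367122
L = 1.5 × 132.367122 = 198.550683
V = π·0.5² × L = 0.785398 × 198.550683 = 155.941342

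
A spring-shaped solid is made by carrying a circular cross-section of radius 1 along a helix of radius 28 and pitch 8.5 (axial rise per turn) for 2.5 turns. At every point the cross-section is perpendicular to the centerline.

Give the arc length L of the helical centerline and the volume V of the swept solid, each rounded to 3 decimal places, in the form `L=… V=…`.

2πR = 2π·28 = 175.929189
per-turn = √(175.929189² + 8.5²) = √(30951.0794 + 72.25) = √31023.3294 = 176.134407
L = 2.5 × 176.134407 = 440.336018
V = π·1² × L = 3.141593 × 440.336018 = 1383.356399

L=440.336 V=1383.356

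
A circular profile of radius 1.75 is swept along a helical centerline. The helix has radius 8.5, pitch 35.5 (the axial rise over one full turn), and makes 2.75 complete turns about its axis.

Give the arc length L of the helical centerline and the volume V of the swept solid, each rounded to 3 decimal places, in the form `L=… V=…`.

L=176.356 V=1696.739

2πR = 2π·8.5 = 53.407075
per-turn = √(53.407075² + 35.5²) = √(2852.3157 + 1260.25) = √4112.5657 = 64.129289
L = 2.75 × 64.129289 = 176.355544
V = π·1.75² × L = 9.621128 × 176.355544 = 1696.739174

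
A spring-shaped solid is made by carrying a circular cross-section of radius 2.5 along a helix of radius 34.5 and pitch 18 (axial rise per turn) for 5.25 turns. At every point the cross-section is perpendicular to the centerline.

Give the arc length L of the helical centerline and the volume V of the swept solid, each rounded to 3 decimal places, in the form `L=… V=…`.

2πR = 2π·34.5 = 216.769893
per-turn = √(216.769893² + 18²) = √(46989.1866 + 324) = √47313.1866 = 217.515946
L = 5.25 × 217.515946 = 1141.958714
V = π·2.5² × L = 19.634954 × 1141.958714 = 22422.306915

L=1141.959 V=22422.307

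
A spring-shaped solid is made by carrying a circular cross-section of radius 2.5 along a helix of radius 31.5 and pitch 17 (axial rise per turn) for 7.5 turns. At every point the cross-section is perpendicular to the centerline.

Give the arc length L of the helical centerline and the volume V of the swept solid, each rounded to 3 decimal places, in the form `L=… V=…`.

2πR = 2π·31.5 = 197.920337
per-turn = √(197.920337² + 17²) = √(39172.4599 + 289) = √39461.4599 = 198.649087
L = 7.5 × 198.649087 = 1489.868154
V = π·2.5² × L = 19.634954 × 1489.868154 = 29253.492805

L=1489.868 V=29253.493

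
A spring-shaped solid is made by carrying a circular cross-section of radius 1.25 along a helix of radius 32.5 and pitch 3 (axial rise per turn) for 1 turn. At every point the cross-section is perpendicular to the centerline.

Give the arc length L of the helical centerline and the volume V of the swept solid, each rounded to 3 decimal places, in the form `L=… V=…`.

L=204.226 V=1002.490

2πR = 2π·32.5 = 204.203522
per-turn = √(204.203522² + 3²) = √(41699.0786 + 9) = √41708.0786 = 204.225558
L = 1 × 204.225558 = 204.225558
V = π·1.25² × L = 4.908739 × 204.225558 = 1002.489864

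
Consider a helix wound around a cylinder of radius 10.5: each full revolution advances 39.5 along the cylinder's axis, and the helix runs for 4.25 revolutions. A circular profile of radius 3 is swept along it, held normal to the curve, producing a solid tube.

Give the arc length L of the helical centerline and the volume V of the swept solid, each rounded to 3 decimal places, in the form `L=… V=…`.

2πR = 2π·10.5 = 65.973446
per-turn = √(65.973446² + 39.5²) = √(4352.4955 + 1560.25) = √5912.7455 = 76.894379
L = 4.25 × 76.894379 = 326.801111
V = π·3² × L = 28.274334 × 326.801111 = 9240.083733

L=326.801 V=9240.084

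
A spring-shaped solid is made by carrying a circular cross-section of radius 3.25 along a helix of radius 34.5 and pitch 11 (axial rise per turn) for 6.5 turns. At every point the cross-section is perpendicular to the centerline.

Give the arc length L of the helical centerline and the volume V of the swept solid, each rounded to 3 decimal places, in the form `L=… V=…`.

2πR = 2π·34.5 = 216.769893
per-turn = √(216.769893² + 11²) = √(46989.1866 + 121) = √47110.1866 = 217.048811
L = 6.5 × 217.048811 = 1410.817274
V = π·3.25² × L = 33.183072 × 1410.817274 = 46815.251766

L=1410.817 V=46815.252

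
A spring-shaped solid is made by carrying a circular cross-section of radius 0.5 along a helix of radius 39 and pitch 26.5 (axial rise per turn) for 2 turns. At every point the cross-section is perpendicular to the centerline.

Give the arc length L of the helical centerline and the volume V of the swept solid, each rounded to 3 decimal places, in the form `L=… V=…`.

L=492.946 V=387.159

2πR = 2π·39 = 245.044227
per-turn = √(245.044227² + 26.5²) = √(60046.6732 + 702.25) = √60748.9232 = 246.472966
L = 2 × 246.472966 = 492.945933
V = π·0.5² × L = 0.785398 × 492.945933 = 387.158830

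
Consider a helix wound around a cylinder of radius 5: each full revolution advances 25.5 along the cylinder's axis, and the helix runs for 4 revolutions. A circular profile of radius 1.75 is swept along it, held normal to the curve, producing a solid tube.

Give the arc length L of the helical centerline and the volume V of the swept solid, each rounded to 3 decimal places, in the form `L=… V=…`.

2πR = 2π·5 = 31.415927
per-turn = √(31.415927² + 25.5²) = √(986.9604 + 650.25) = √1637.2104 = 40.462457
L = 4 × 40.462457 = 161.849829
V = π·1.75² × L = 9.621128 × 161.849829 = 1557.177838

L=161.850 V=1557.178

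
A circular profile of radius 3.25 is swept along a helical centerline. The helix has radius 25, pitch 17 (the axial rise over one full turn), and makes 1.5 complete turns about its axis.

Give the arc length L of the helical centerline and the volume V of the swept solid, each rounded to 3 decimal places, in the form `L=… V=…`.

L=236.995 V=7864.232

2πR = 2π·25 = 157.079633
per-turn = √(157.079633² + 17²) = √(24674.0110 + 289) = √24963.0110 = 157.996870
L = 1.5 × 157.996870 = 236.995305
V = π·3.25² × L = 33.183072 × 236.995305 = 7864.232377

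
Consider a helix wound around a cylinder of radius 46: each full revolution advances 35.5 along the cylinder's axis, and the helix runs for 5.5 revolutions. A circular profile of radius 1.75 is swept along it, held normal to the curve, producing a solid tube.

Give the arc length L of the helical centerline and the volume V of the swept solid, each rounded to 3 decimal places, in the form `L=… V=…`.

L=1601.592 V=15409.120

2πR = 2π·46 = 289.026524
per-turn = √(289.026524² + 35.5²) = √(83536.3317 + 1260.25) = √84796.5817 = 291.198526
L = 5.5 × 291.198526 = 1601.591894
V = π·1.75² × L = 9.621128 × 1601.591894 = 15409.119818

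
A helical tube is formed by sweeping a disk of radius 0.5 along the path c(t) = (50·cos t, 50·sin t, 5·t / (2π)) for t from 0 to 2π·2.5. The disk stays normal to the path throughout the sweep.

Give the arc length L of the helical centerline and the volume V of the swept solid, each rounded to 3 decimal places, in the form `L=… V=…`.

L=785.498 V=616.928

2πR = 2π·50 = 314.159265
per-turn = √(314.159265² + 5²) = √(98696.0440 + 25) = √98721.0440 = 314.199052
L = 2.5 × 314.199052 = 785.497629
V = π·0.5² × L = 0.785398 × 785.497629 = 616.928395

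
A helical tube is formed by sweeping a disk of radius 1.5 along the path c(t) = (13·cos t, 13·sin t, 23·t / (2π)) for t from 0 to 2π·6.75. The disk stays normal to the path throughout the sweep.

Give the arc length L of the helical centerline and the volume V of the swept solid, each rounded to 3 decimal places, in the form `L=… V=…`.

L=572.790 V=4048.817

2πR = 2π·13 = 81.681409
per-turn = √(81.681409² + 23²) = √(6671.8526 + 529) = √7200.8526 = 84.857837
L = 6.75 × 84.857837 = 572.790403
V = π·1.5² × L = 7.068583 × 572.790403 = 4048.816773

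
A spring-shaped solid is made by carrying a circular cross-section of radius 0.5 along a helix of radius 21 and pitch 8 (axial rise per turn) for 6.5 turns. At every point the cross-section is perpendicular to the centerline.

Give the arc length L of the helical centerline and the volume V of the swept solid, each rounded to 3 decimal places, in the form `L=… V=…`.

L=859.230 V=674.837

2πR = 2π·21 = 131.946891
per-turn = √(131.946891² + 8²) = √(17409.9822 + 64) = √17473.9822 = 132.189191
L = 6.5 × 132.189191 = 859.229740
V = π·0.5² × L = 0.785398 × 859.229740 = 674.837460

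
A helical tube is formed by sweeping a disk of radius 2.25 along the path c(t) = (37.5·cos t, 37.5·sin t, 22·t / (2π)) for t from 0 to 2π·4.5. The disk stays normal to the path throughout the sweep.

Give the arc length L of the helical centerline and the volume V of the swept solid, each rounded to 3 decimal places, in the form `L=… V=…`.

L=1064.899 V=16936.492

2πR = 2π·37.5 = 235.619449
per-turn = √(235.619449² + 22²) = √(55516.5248 + 484) = √56000.5248 = 236.644300
L = 4.5 × 236.644300 = 1064.899350
V = π·2.25² × L = 15.904313 × 1064.899350 = 16936.492377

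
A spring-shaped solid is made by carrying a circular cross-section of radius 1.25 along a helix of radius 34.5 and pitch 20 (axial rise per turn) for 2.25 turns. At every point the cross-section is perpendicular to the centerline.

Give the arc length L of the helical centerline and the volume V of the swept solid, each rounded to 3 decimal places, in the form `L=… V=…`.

2πR = 2π·34.5 = 216.769893
per-turn = √(216.769893² + 20²) = √(46989.1866 + 400) = √47389.1866 = 217.690575
L = 2.25 × 217.690575 = 489.803794
V = π·1.25² × L = 4.908739 × 489.803794 = 2404.318753

L=489.804 V=2404.319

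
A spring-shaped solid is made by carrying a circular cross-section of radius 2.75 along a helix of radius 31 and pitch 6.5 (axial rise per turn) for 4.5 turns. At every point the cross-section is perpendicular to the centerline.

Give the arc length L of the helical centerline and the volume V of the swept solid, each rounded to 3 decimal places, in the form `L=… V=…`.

L=876.992 V=20835.841

2πR = 2π·31 = 194.778745
per-turn = √(194.778745² + 6.5²) = √(37938.7593 + 42.25) = √37981.0093 = 194.887171
L = 4.5 × 194.887171 = 876.992268
V = π·2.75² × L = 23.758294 × 876.992268 = 20835.840535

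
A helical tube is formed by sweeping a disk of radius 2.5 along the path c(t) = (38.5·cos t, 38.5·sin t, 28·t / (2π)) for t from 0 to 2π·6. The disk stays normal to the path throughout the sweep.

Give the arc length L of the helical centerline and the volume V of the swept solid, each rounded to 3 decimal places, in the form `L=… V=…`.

2πR = 2π·38.5 = 241.902634
per-turn = √(241.902634² + 28²) = √(58516.8845 + 784) = √59300.8845 = 243.517729
L = 6 × 243.517729 = 1461.106376
V = π·2.5² × L = 19.634954 × 1461.106376 = 28688.756605

L=1461.106 V=28688.757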